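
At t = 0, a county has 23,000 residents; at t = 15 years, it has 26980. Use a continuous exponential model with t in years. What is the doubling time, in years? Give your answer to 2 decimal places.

r = ln(26980/23000) / 15 = ln(1.17304) / 15 ≈ 0.01064 per year
doubling time = ln 2 / |r| = 0.69315 / 0.01064

doubling time ≈ 65.14 years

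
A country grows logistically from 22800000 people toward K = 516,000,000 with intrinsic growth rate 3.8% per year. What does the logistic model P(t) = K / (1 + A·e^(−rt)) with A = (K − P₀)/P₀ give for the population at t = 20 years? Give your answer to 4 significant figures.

≈ 46,420,000 people

A = (516000000 − 22800000)/22800000 = 21.63158
P(20) = 516000000 / (1 + 21.63158·e^(−0.038·20)) = 516000000 / (1 + 21.63158·0.467666)
= 516000000 / 11.11636 ≈ 46418058.59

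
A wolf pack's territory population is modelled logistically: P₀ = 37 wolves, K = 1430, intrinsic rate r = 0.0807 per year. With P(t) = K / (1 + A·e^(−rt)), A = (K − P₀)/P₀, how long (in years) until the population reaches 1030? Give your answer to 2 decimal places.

A = (1430 − 37)/37 = 37.64865
1030 = 1430/(1 + 37.64865·e^(−0.0807t)) → 1 + 37.64865·e^(−0.0807t) = 1.38835
e^(−0.0807t) = 0.010315 → t = ln(96.94527)/0.0807 = 4.57415/0.0807

t ≈ 56.68 years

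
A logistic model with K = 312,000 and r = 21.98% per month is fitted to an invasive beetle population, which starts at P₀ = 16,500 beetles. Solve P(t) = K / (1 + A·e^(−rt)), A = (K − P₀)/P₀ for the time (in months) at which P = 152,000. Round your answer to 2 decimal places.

A = (312000 − 16500)/16500 = 17.90909
152000 = 312000/(1 + 17.90909·e^(−0.2198t)) → 1 + 17.90909·e^(−0.2198t) = 2.05263
e^(−0.2198t) = 0.058776 → t = ln(17.01364)/0.2198 = 2.83402/0.2198

t ≈ 12.89 months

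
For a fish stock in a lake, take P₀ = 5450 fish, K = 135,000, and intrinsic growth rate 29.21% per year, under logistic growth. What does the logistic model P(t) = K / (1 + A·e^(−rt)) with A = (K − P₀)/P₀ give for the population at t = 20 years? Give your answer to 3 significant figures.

≈ 126,000 fish

A = (135000 − 5450)/5450 = 23.77064
P(20) = 135000 / (1 + 23.77064·e^(−0.2921·20)) = 135000 / (1 + 23.77064·0.002903)
= 135000 / 1.06901 ≈ 126285.43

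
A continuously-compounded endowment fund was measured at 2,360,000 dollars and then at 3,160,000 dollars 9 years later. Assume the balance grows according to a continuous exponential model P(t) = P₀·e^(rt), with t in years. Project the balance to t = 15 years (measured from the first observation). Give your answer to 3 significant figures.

≈ 3,840,000 dollars

r = ln(3160000/2360000) / 9 ≈ 0.032434 per year
P(15) = 2360000 · e^(0.032434·15) = 2360000 · 1.62664 ≈ 3838873.51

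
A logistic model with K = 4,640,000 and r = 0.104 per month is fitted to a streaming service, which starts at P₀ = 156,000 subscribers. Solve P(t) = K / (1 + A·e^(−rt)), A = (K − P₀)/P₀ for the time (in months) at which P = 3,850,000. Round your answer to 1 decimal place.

t ≈ 47.5 months

A = (4640000 − 156000)/156000 = 28.74359
3850000 = 4640000/(1 + 28.74359·e^(−0.104t)) → 1 + 28.74359·e^(−0.104t) = 1.20519
e^(−0.104t) = 0.007139 → t = ln(140.07952)/0.104 = 4.94221/0.104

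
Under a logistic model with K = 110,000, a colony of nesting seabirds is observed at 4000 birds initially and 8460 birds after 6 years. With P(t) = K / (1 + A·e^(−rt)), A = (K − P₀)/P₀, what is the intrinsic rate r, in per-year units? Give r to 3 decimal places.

r ≈ 0.132 per year

A = (110000 − 4000)/4000 = 26.5
8460 = 110000/(1 + 26.5·e^(−r·6)) → e^(−6r) = (13.00236 − 1)/26.5 = 0.452919
r = −ln(0.452919)/6 = 0.79204/6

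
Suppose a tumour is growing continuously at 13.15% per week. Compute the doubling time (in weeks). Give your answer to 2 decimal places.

doubling time = ln(2) / |r| = 0.69315 / 0.1315

doubling time ≈ 5.27 weeks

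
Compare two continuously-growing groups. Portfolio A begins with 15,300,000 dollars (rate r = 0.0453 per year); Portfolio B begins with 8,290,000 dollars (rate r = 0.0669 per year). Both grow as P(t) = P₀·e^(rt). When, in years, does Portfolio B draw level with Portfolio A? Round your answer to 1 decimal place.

15300000·e^(0.0453t) = 8290000·e^(0.0669t)
15300000/8290000 = e^((0.0669 − 0.0453)t) → ln(1.8456) = 0.0216·t
t = 0.6128 / 0.0216

t ≈ 28.4 years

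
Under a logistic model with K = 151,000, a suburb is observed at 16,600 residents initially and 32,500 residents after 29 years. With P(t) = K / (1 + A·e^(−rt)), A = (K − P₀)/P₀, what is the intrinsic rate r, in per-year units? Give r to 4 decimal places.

r ≈ 0.0275 per year

A = (151000 − 16600)/16600 = 8.09639
32500 = 151000/(1 + 8.09639·e^(−r·29)) → e^(−29r) = (4.64615 − 1)/8.09639 = 0.450343
r = −ln(0.450343)/29 = 0.79774/29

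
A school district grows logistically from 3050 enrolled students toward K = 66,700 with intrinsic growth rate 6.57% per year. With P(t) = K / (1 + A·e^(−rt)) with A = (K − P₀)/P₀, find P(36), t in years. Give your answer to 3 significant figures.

A = (66700 − 3050)/3050 = 20.86885
P(36) = 66700 / (1 + 20.86885·e^(−0.0657·36)) = 66700 / (1 + 20.86885·0.093931)
= 66700 / 2.96022 ≈ 22532.09

≈ 22,500 enrolled students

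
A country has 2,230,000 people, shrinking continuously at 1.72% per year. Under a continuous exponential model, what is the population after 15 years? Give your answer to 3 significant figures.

P(15) = 2230000 · e^(-0.0172·15) = 2230000 · e^(-0.258)
= 2230000 · 0.7726 ≈ 1722887.37

≈ 1,720,000 people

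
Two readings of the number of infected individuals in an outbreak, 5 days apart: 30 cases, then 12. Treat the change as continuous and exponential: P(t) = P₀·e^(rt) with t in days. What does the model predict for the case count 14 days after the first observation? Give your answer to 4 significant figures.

r = ln(12/30) / 5 ≈ -0.183258 per day
P(14) = 30 · e^(-0.183258·14) = 30 · 0.07687 ≈ 2.31

≈ 2.306 cases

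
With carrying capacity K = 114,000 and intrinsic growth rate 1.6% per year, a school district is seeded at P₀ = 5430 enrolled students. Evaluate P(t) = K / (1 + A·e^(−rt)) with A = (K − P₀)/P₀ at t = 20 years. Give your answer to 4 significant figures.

A = (114000 − 5430)/5430 = 19.99448
P(20) = 114000 / (1 + 19.99448·e^(−0.016·20)) = 114000 / (1 + 19.99448·0.726149)
= 114000 / 15.51897 ≈ 7345.85

≈ 7,346 enrolled students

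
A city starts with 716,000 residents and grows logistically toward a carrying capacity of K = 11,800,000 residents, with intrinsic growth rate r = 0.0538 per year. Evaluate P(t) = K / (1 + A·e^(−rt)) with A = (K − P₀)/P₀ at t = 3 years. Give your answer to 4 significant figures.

A = (11800000 − 716000)/716000 = 15.48045
P(3) = 11800000 / (1 + 15.48045·e^(−0.0538·3)) = 11800000 / (1 + 15.48045·0.850952)
= 11800000 / 14.17311 ≈ 832562.42

≈ 832,600 residents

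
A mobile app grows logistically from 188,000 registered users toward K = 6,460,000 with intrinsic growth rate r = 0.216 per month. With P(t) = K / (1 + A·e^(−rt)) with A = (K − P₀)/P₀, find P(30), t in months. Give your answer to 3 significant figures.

A = (6460000 − 188000)/188000 = 33.3617
P(30) = 6460000 / (1 + 33.3617·e^(−0.216·30)) = 6460000 / (1 + 33.3617·0.001534)
= 6460000 / 1.05117 ≈ 6145529.94

≈ 6,150,000 registered users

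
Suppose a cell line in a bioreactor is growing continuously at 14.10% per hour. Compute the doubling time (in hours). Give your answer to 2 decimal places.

doubling time ≈ 4.92 hours

doubling time = ln(2) / |r| = 0.69315 / 0.141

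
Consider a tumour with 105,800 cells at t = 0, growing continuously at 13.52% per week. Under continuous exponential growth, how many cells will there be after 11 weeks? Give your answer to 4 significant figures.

≈ 468,100 cells

P(11) = 105800 · e^(0.1352·11) = 105800 · e^(1.4872)
= 105800 · 4.42469 ≈ 468132.1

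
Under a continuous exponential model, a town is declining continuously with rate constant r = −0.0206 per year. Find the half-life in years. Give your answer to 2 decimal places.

half-life = ln(2) / |r| = 0.69315 / 0.0206

half-life ≈ 33.65 years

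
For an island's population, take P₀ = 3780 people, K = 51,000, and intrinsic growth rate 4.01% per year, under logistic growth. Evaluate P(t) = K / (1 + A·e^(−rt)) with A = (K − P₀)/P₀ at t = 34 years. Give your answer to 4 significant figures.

≈ 12,160 people

A = (51000 − 3780)/3780 = 12.49206
P(34) = 51000 / (1 + 12.49206·e^(−0.0401·34)) = 51000 / (1 + 12.49206·0.25579)
= 51000 / 4.19534 ≈ 12156.34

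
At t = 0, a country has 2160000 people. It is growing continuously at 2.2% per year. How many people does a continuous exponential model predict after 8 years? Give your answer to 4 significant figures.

P(8) = 2160000 · e^(0.022·8) = 2160000 · e^(0.176)
= 2160000 · 1.19244 ≈ 2575666.21

≈ 2,576,000 people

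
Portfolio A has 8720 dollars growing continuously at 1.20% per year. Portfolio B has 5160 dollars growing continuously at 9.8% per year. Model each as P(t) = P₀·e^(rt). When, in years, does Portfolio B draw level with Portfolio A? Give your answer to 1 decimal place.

t ≈ 6.1 years

8720·e^(0.012t) = 5160·e^(0.098t)
8720/5160 = e^((0.098 − 0.012)t) → ln(1.68992) = 0.086·t
t = 0.52468 / 0.086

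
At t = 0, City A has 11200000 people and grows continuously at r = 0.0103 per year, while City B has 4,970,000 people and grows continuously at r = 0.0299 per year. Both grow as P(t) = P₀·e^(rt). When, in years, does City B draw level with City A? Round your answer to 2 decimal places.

11200000·e^(0.0103t) = 4970000·e^(0.0299t)
11200000/4970000 = e^((0.0299 − 0.0103)t) → ln(2.25352) = 0.0196·t
t = 0.81249 / 0.0196

t ≈ 41.45 years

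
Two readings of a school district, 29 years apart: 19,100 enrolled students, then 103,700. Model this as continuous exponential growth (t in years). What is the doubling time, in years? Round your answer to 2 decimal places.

r = ln(103700/19100) / 29 = ln(5.42932) / 29 ≈ 0.058338 per year
doubling time = ln 2 / |r| = 0.69315 / 0.058338

doubling time ≈ 11.88 years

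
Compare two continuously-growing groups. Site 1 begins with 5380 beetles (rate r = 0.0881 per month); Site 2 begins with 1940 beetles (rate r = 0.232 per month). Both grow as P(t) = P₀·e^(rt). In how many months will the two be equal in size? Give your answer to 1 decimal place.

5380·e^(0.0881t) = 1940·e^(0.232t)
5380/1940 = e^((0.232 − 0.0881)t) → ln(2.7732) = 0.1439·t
t = 1.02 / 0.1439

t ≈ 7.1 months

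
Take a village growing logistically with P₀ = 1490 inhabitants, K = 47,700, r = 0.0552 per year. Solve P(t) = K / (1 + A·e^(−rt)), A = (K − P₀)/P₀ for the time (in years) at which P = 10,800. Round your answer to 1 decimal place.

t ≈ 40.0 years

A = (47700 − 1490)/1490 = 31.01342
10800 = 47700/(1 + 31.01342·e^(−0.0552t)) → 1 + 31.01342·e^(−0.0552t) = 4.41667
e^(−0.0552t) = 0.110167 → t = ln(9.0771)/0.0552 = 2.20575/0.0552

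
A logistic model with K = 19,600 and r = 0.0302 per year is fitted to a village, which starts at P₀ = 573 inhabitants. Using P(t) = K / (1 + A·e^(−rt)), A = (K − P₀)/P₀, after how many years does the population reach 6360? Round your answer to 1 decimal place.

A = (19600 − 573)/573 = 33.20593
6360 = 19600/(1 + 33.20593·e^(−0.0302t)) → 1 + 33.20593·e^(−0.0302t) = 3.08176
e^(−0.0302t) = 0.062692 → t = ln(15.95089)/0.0302 = 2.76951/0.0302

t ≈ 91.7 years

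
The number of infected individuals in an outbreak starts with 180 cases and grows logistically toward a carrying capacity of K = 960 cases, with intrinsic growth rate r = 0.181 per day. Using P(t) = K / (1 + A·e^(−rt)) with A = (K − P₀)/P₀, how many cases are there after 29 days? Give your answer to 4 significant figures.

≈ 938.6 cases

A = (960 − 180)/180 = 4.33333
P(29) = 960 / (1 + 4.33333·e^(−0.181·29)) = 960 / (1 + 4.33333·0.005253)
= 960 / 1.02276 ≈ 938.63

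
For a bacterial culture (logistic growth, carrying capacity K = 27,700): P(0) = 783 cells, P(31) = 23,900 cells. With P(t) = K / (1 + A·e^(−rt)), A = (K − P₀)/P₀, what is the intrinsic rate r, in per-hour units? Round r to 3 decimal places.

A = (27700 − 783)/783 = 34.37676
23900 = 27700/(1 + 34.37676·e^(−r·31)) → e^(−31r) = (1.159 − 1)/34.37676 = 0.004625
r = −ln(0.004625)/31 = 5.37626/31

r ≈ 0.173 per hour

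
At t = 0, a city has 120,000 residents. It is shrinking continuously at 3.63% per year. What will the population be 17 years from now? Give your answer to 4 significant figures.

P(17) = 120000 · e^(-0.0363·17) = 120000 · e^(-0.6171)
= 120000 · 0.53951 ≈ 64740.81

≈ 64,740 residents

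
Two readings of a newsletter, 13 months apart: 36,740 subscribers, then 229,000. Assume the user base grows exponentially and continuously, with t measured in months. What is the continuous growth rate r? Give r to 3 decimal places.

r ≈ 0.141 per month

229000 = 36740 · e^(r·13)
e^(13r) = 229000/36740 = 6.23299
r = ln(6.23299) / 13 = 1.82986 / 13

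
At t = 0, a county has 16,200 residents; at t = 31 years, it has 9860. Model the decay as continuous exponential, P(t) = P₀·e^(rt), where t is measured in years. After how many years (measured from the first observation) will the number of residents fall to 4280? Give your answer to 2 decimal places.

t ≈ 83.10 years

r = ln(9860/16200) / 31 ≈ -0.016017 per year
t = ln(4280/16200) / r = -1.33106 / -0.016017 ≈ 83.103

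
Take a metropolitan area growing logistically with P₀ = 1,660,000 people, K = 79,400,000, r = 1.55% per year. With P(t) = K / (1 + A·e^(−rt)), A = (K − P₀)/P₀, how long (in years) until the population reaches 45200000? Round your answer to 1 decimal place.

t ≈ 266.2 years

A = (79400000 − 1660000)/1660000 = 46.83133
45200000 = 79400000/(1 + 46.83133·e^(−0.0155t)) → 1 + 46.83133·e^(−0.0155t) = 1.75664
e^(−0.0155t) = 0.016157 → t = ln(61.89403)/0.0155 = 4.12542/0.0155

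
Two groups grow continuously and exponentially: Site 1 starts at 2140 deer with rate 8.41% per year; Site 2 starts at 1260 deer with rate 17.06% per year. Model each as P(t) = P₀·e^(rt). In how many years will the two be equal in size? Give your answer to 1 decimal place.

t ≈ 6.1 years

2140·e^(0.0841t) = 1260·e^(0.1706t)
2140/1260 = e^((0.1706 − 0.0841)t) → ln(1.69841) = 0.0865·t
t = 0.52969 / 0.0865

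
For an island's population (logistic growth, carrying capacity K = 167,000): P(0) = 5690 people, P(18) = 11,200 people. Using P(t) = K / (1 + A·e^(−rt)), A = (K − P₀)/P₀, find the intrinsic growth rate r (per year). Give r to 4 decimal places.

r ≈ 0.0396 per year

A = (167000 − 5690)/5690 = 28.34974
11200 = 167000/(1 + 28.34974·e^(−r·18)) → e^(−18r) = (14.91071 − 1)/28.34974 = 0.490682
r = −ln(0.490682)/18 = 0.71196/18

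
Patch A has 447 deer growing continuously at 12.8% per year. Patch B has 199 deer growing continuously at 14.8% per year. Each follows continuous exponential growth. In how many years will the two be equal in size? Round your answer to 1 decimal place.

447·e^(0.128t) = 199·e^(0.148t)
447/199 = e^((0.148 − 0.128)t) → ln(2.24623) = 0.02·t
t = 0.80925 / 0.02

t ≈ 40.5 years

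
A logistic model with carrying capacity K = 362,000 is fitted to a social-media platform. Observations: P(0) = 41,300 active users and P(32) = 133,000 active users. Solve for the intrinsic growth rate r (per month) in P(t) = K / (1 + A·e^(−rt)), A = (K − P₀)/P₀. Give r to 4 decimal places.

r ≈ 0.0471 per month

A = (362000 − 41300)/41300 = 7.76513
133000 = 362000/(1 + 7.76513·e^(−r·32)) → e^(−32r) = (2.7218 − 1)/7.76513 = 0.221735
r = −ln(0.221735)/32 = 1.50627/32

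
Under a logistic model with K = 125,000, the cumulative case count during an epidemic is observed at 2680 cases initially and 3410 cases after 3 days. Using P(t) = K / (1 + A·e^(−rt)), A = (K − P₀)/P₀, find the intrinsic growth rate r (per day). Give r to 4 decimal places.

r ≈ 0.0823 per day

A = (125000 − 2680)/2680 = 45.64179
3410 = 125000/(1 + 45.64179·e^(−r·3)) → e^(−3r) = (36.65689 − 1)/45.64179 = 0.781233
r = −ln(0.781233)/3 = 0.24688/3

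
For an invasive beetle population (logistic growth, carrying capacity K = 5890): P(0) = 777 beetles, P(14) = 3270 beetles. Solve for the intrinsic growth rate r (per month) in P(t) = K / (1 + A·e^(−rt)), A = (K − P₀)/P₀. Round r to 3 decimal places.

r ≈ 0.150 per month

A = (5890 − 777)/777 = 6.58044
3270 = 5890/(1 + 6.58044·e^(−r·14)) → e^(−14r) = (1.80122 − 1)/6.58044 = 0.121758
r = −ln(0.121758)/14 = 2.10572/14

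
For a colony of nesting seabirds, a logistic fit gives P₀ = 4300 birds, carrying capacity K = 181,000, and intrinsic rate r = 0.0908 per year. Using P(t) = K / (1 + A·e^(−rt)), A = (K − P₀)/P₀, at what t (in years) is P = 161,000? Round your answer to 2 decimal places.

t ≈ 63.89 years

A = (181000 − 4300)/4300 = 41.09302
161000 = 181000/(1 + 41.09302·e^(−0.0908t)) → 1 + 41.09302·e^(−0.0908t) = 1.12422
e^(−0.0908t) = 0.003023 → t = ln(330.79884)/0.0908 = 5.80151/0.0908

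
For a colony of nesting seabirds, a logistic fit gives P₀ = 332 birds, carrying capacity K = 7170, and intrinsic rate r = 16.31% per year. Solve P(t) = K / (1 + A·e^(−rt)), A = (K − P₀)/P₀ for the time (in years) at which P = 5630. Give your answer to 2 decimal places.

A = (7170 − 332)/332 = 20.59639
5630 = 7170/(1 + 20.59639·e^(−0.1631t)) → 1 + 20.59639·e^(−0.1631t) = 1.27353
e^(−0.1631t) = 0.013281 → t = ln(75.29718)/0.1631 = 4.32144/0.1631

t ≈ 26.50 years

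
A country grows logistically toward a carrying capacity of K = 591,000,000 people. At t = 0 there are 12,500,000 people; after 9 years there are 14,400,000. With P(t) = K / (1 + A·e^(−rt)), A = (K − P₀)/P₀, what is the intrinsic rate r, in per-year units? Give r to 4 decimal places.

r ≈ 0.0161 per year

A = (591000000 − 12500000)/12500000 = 46.28
14400000 = 591000000/(1 + 46.28·e^(−r·9)) → e^(−9r) = (41.04167 − 1)/46.28 = 0.865205
r = −ln(0.865205)/9 = 0.14479/9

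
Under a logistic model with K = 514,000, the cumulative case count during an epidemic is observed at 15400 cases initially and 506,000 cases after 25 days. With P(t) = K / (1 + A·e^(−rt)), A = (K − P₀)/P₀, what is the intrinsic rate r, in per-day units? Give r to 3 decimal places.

A = (514000 − 15400)/15400 = 32.37662
506000 = 514000/(1 + 32.37662·e^(−r·25)) → e^(−25r) = (1.01581 − 1)/32.37662 = 0.000488
r = −ln(0.000488)/25 = 7.62453/25

r ≈ 0.305 per day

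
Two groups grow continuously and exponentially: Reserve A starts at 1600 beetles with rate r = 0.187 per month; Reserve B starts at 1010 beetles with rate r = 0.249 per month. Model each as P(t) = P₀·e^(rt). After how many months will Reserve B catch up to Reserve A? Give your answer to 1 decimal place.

t ≈ 7.4 months

1600·e^(0.187t) = 1010·e^(0.249t)
1600/1010 = e^((0.249 − 0.187)t) → ln(1.58416) = 0.062·t
t = 0.46005 / 0.062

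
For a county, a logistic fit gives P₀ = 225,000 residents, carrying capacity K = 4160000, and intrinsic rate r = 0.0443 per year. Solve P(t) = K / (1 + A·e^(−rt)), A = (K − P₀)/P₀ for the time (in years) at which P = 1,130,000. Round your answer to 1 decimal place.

t ≈ 42.3 years

A = (4160000 − 225000)/225000 = 17.48889
1130000 = 4160000/(1 + 17.48889·e^(−0.0443t)) → 1 + 17.48889·e^(−0.0443t) = 3.68142
e^(−0.0443t) = 0.153321 → t = ln(6.52226)/0.0443 = 1.87522/0.0443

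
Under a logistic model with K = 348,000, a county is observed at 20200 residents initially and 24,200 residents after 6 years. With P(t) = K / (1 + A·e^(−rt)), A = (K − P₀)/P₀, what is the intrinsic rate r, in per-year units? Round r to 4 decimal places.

A = (348000 − 20200)/20200 = 16.22772
24200 = 348000/(1 + 16.22772·e^(−r·6)) → e^(−6r) = (14.38017 − 1)/16.22772 = 0.824525
r = −ln(0.824525)/6 = 0.19295/6

r ≈ 0.0322 per year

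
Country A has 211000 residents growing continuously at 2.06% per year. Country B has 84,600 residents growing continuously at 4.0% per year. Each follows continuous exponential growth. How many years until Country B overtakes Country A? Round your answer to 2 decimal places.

211000·e^(0.0206t) = 84600·e^(0.04t)
211000/84600 = e^((0.04 − 0.0206)t) → ln(2.49409) = 0.0194·t
t = 0.91392 / 0.0194

t ≈ 47.11 years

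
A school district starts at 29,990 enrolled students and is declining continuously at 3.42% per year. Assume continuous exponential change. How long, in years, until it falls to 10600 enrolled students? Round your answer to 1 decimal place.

10600 = 29990 · e^(-0.0342·t)
t = ln(10600/29990) / -0.0342 = ln(0.35345) / -0.0342 = -1.04001 / -0.0342

t ≈ 30.4 years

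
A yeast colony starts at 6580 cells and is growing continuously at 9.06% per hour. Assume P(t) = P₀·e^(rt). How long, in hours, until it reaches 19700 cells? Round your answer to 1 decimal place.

19700 = 6580 · e^(0.0906·t)
t = ln(19700/6580) / 0.0906 = ln(2.99392) / 0.0906 = 1.09658 / 0.0906

t ≈ 12.1 hours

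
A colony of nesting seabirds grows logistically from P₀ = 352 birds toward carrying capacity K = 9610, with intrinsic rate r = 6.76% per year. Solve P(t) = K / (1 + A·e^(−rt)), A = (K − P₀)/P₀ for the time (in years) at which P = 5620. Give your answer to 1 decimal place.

A = (9610 − 352)/352 = 26.30114
5620 = 9610/(1 + 26.30114·e^(−0.0676t)) → 1 + 26.30114·e^(−0.0676t) = 1.70996
e^(−0.0676t) = 0.026994 → t = ln(37.04571)/0.0676 = 3.61215/0.0676

t ≈ 53.4 years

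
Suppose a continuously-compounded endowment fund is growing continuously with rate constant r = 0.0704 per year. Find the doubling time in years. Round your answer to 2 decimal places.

doubling time ≈ 9.85 years

doubling time = ln(2) / |r| = 0.69315 / 0.0704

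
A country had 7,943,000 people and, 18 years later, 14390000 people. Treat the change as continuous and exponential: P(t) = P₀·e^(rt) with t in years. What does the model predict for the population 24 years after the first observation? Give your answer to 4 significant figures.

r = ln(14390000/7943000) / 18 ≈ 0.033013 per year
P(24) = 7943000 · e^(0.033013·24) = 7943000 · 2.20852 ≈ 17542286.69

≈ 17,540,000 people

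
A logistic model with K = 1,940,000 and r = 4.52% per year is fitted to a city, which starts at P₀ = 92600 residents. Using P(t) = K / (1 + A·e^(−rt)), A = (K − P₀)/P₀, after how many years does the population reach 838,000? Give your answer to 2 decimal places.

t ≈ 60.16 years

A = (1940000 − 92600)/92600 = 19.95032
838000 = 1940000/(1 + 19.95032·e^(−0.0452t)) → 1 + 19.95032·e^(−0.0452t) = 2.31504
e^(−0.0452t) = 0.065916 → t = ln(15.17094)/0.0452 = 2.71938/0.0452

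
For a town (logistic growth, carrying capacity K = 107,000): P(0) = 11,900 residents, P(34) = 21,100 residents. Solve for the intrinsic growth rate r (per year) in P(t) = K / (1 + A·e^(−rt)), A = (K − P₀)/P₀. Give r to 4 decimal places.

A = (107000 − 11900)/11900 = 7.9916
21100 = 107000/(1 + 7.9916·e^(−r·34)) → e^(−34r) = (5.07109 − 1)/7.9916 = 0.509421
r = −ln(0.509421)/34 = 0.67448/34

r ≈ 0.0198 per year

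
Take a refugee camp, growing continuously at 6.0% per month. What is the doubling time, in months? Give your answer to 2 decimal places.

doubling time = ln(2) / |r| = 0.69315 / 0.06

doubling time ≈ 11.55 months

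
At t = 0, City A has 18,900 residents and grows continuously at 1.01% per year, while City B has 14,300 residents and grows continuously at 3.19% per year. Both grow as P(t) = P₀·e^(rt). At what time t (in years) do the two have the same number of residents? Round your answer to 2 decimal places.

t ≈ 12.79 years

18900·e^(0.0101t) = 14300·e^(0.0319t)
18900/14300 = e^((0.0319 − 0.0101)t) → ln(1.32168) = 0.0218·t
t = 0.2789 / 0.0218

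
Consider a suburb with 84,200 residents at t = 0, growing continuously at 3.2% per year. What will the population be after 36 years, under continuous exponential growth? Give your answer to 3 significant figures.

P(36) = 84200 · e^(0.032·36) = 84200 · e^(1.152)
= 84200 · 3.16452 ≈ 266452.21

≈ 266,000 residents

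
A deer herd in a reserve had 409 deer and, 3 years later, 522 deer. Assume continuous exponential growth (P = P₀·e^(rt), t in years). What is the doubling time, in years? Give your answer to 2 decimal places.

doubling time ≈ 8.52 years

r = ln(522/409) / 3 = ln(1.27628) / 3 ≈ 0.081317 per year
doubling time = ln 2 / |r| = 0.69315 / 0.081317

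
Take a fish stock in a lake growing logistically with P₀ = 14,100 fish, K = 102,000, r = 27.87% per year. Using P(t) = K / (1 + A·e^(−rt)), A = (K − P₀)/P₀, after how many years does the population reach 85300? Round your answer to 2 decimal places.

A = (102000 − 14100)/14100 = 6.23404
85300 = 102000/(1 + 6.23404·e^(−0.2787t)) → 1 + 6.23404·e^(−0.2787t) = 1.19578
e^(−0.2787t) = 0.031405 → t = ln(31.84215)/0.2787 = 3.46079/0.2787

t ≈ 12.42 years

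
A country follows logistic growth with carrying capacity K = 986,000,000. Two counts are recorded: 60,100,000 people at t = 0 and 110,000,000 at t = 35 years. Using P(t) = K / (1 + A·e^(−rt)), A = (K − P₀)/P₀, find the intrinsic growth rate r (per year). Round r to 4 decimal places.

A = (986000000 − 60100000)/60100000 = 15.40599
110000000 = 986000000/(1 + 15.40599·e^(−r·35)) → e^(−35r) = (8.96364 − 1)/15.40599 = 0.516918
r = −ln(0.516918)/35 = 0.65987/35

r ≈ 0.0189 per year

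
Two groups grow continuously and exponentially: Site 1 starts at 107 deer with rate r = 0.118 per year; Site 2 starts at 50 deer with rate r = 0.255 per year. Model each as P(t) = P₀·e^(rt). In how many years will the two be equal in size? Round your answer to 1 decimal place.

107·e^(0.118t) = 50·e^(0.255t)
107/50 = e^((0.255 − 0.118)t) → ln(2.14) = 0.137·t
t = 0.76081 / 0.137

t ≈ 5.6 years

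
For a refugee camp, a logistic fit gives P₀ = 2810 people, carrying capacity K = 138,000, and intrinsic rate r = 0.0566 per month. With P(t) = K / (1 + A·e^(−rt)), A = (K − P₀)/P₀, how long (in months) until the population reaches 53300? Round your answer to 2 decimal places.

A = (138000 − 2810)/2810 = 48.11032
53300 = 138000/(1 + 48.11032·e^(−0.0566t)) → 1 + 48.11032·e^(−0.0566t) = 2.58912
e^(−0.0566t) = 0.033031 → t = ln(30.27485)/0.0566 = 3.41032/0.0566

t ≈ 60.25 months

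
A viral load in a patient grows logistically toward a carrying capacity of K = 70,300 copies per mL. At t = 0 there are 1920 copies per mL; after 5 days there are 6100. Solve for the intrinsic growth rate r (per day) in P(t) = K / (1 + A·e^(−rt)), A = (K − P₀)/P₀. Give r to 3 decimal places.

A = (70300 − 1920)/1920 = 35.61458
6100 = 70300/(1 + 35.61458·e^(−r·5)) → e^(−5r) = (11.52459 − 1)/35.61458 = 0.295513
r = −ln(0.295513)/5 = 1.21904/5

r ≈ 0.244 per day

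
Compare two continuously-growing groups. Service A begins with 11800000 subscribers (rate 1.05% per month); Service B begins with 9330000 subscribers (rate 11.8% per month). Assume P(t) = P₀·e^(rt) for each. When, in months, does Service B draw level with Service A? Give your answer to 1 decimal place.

t ≈ 2.2 months

11800000·e^(0.0105t) = 9330000·e^(0.118t)
11800000/9330000 = e^((0.118 − 0.0105)t) → ln(1.26474) = 0.1075·t
t = 0.23486 / 0.1075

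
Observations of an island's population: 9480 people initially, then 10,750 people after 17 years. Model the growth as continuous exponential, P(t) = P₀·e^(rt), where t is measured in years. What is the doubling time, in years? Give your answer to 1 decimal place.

r = ln(10750/9480) / 17 = ln(1.13397) / 17 ≈ 0.007395 per year
doubling time = ln 2 / |r| = 0.69315 / 0.007395

doubling time ≈ 93.7 years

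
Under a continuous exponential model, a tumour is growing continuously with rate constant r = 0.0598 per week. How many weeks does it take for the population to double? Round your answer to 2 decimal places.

doubling time ≈ 11.59 weeks

doubling time = ln(2) / |r| = 0.69315 / 0.0598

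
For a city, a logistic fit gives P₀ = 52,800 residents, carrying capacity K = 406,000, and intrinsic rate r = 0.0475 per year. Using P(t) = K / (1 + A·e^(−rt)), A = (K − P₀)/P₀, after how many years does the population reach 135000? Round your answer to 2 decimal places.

A = (406000 − 52800)/52800 = 6.68939
135000 = 406000/(1 + 6.68939·e^(−0.0475t)) → 1 + 6.68939·e^(−0.0475t) = 3.00741
e^(−0.0475t) = 0.300088 → t = ln(3.33235)/0.0475 = 1.20368/0.0475

t ≈ 25.34 years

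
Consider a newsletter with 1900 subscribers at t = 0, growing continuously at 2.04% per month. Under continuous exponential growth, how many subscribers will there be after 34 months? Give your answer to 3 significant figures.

P(34) = 1900 · e^(0.0204·34) = 1900 · e^(0.6936)
= 1900 · 2.00091 ≈ 3801.72

≈ 3,800 subscribers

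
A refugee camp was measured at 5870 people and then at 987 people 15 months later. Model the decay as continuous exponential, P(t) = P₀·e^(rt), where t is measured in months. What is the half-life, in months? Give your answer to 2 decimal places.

r = ln(987/5870) / 15 = ln(0.16814) / 15 ≈ -0.118863 per month
half-life = ln 2 / |r| = 0.69315 / 0.118863

half-life ≈ 5.83 months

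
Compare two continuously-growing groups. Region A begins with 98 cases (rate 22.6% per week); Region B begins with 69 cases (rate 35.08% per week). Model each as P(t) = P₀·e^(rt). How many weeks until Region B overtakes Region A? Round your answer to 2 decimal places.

98·e^(0.226t) = 69·e^(0.3508t)
98/69 = e^((0.3508 − 0.226)t) → ln(1.42029) = 0.1248·t
t = 0.35086 / 0.1248

t ≈ 2.81 weeks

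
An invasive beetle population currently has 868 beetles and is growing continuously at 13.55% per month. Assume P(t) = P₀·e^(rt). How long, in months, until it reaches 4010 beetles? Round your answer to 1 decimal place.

4010 = 868 · e^(0.1355·t)
t = ln(4010/868) / 0.1355 = ln(4.61982) / 0.1355 = 1.53035 / 0.1355

t ≈ 11.3 months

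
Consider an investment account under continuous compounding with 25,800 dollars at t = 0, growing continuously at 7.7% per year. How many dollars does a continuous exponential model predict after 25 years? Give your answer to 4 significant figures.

P(25) = 25800 · e^(0.077·25) = 25800 · e^(1.925)
= 25800 · 6.85515 ≈ 176862.84

≈ 176,900 dollars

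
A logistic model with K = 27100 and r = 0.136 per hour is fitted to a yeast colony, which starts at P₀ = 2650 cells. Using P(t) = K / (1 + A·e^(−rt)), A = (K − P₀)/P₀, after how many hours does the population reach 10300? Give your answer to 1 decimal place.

t ≈ 12.7 hours

A = (27100 − 2650)/2650 = 9.22642
10300 = 27100/(1 + 9.22642·e^(−0.136t)) → 1 + 9.22642·e^(−0.136t) = 2.63107
e^(−0.136t) = 0.176782 → t = ln(5.65667)/0.136 = 1.73284/0.136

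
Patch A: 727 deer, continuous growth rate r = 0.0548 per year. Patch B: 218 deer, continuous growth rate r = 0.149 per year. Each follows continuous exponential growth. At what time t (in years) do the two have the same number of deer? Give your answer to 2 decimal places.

727·e^(0.0548t) = 218·e^(0.149t)
727/218 = e^((0.149 − 0.0548)t) → ln(3.33486) = 0.0942·t
t = 1.20443 / 0.0942

t ≈ 12.79 years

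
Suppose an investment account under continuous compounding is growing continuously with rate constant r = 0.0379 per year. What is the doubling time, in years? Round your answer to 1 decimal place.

doubling time ≈ 18.3 years

doubling time = ln(2) / |r| = 0.69315 / 0.0379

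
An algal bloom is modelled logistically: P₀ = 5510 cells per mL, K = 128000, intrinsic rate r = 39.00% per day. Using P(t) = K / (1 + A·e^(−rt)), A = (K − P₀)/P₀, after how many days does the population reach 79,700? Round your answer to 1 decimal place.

A = (128000 − 5510)/5510 = 22.23049
79700 = 128000/(1 + 22.23049·e^(−0.39t)) → 1 + 22.23049·e^(−0.39t) = 1.60602
e^(−0.39t) = 0.027261 → t = ln(36.68261)/0.39 = 3.6023/0.39

t ≈ 9.2 days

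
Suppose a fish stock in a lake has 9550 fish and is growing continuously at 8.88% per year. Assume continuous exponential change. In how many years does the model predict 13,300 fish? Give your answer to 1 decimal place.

13300 = 9550 · e^(0.0888·t)
t = ln(13300/9550) / 0.0888 = ln(1.39267) / 0.0888 = 0.33122 / 0.0888

t ≈ 3.7 years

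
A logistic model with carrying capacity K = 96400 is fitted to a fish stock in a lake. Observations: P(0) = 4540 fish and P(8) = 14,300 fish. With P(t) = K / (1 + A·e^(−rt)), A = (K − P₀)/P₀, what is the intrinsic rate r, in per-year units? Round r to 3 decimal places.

A = (96400 − 4540)/4540 = 20.23348
14300 = 96400/(1 + 20.23348·e^(−r·8)) → e^(−8r) = (6.74126 − 1)/20.23348 = 0.28375
r = −ln(0.28375)/8 = 1.25966/8

r ≈ 0.157 per year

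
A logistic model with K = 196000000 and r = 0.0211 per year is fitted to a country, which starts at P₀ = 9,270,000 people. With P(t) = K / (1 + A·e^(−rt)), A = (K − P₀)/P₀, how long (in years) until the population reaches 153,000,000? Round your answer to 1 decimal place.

t ≈ 202.5 years

A = (196000000 − 9270000)/9270000 = 20.14347
153000000 = 196000000/(1 + 20.14347·e^(−0.0211t)) → 1 + 20.14347·e^(−0.0211t) = 1.28105
e^(−0.0211t) = 0.013952 → t = ln(71.67329)/0.0211 = 4.27212/0.0211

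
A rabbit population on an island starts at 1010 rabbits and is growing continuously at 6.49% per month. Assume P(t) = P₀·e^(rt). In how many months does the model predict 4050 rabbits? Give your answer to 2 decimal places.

4050 = 1010 · e^(0.0649·t)
t = ln(4050/1010) / 0.0649 = ln(4.0099) / 0.0649 = 1.38877 / 0.0649

t ≈ 21.40 months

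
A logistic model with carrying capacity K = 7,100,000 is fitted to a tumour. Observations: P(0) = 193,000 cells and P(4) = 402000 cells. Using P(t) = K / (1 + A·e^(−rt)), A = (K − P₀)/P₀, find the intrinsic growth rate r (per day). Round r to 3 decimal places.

r ≈ 0.191 per day

A = (7100000 − 193000)/193000 = 35.78756
402000 = 7100000/(1 + 35.78756·e^(−r·4)) → e^(−4r) = (17.66169 − 1)/35.78756 = 0.465572
r = −ln(0.465572)/4 = 0.76449/4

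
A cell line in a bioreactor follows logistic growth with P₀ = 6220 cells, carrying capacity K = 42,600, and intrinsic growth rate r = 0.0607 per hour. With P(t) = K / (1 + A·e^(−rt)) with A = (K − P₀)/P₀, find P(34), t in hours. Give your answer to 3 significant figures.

A = (42600 − 6220)/6220 = 5.84887
P(34) = 42600 / (1 + 5.84887·e^(−0.0607·34)) = 42600 / (1 + 5.84887·0.126971)
= 42600 / 1.74263 ≈ 24445.74

≈ 24,400 cells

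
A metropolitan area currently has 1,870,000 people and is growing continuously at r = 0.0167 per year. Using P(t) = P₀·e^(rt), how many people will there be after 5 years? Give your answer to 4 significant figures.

P(5) = 1870000 · e^(0.0167·5) = 1870000 · e^(0.0835)
= 1870000 · 1.08709 ≈ 2032849.35

≈ 2,033,000 people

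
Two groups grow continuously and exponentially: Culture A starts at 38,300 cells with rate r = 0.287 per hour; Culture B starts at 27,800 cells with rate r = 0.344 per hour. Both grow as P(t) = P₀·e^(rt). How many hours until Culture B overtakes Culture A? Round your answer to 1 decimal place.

t ≈ 5.6 hours

38300·e^(0.287t) = 27800·e^(0.344t)
38300/27800 = e^((0.344 − 0.287)t) → ln(1.3777) = 0.057·t
t = 0.32041 / 0.057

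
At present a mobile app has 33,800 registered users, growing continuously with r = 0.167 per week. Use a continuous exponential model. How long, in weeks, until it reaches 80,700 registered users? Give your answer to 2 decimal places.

t ≈ 5.21 weeks

80700 = 33800 · e^(0.167·t)
t = ln(80700/33800) / 0.167 = ln(2.38757) / 0.167 = 0.87028 / 0.167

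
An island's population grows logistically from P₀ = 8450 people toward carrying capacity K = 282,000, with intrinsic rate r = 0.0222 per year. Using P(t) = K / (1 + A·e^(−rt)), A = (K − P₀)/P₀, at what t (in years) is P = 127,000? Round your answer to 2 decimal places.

A = (282000 − 8450)/8450 = 32.37278
127000 = 282000/(1 + 32.37278·e^(−0.0222t)) → 1 + 32.37278·e^(−0.0222t) = 2.22047
e^(−0.0222t) = 0.037701 → t = ln(26.52479)/0.0222 = 3.27808/0.0222

t ≈ 147.66 years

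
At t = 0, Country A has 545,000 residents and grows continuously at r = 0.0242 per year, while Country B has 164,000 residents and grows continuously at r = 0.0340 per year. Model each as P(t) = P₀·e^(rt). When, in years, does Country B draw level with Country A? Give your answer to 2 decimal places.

545000·e^(0.0242t) = 164000·e^(0.034t)
545000/164000 = e^((0.034 − 0.0242)t) → ln(3.32317) = 0.0098·t
t = 1.20092 / 0.0098

t ≈ 122.54 years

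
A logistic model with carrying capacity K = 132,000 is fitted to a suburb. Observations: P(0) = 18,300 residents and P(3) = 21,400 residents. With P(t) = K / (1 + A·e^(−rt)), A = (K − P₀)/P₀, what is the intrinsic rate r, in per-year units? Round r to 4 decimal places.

A = (132000 − 18300)/18300 = 6.21311
21400 = 132000/(1 + 6.21311·e^(−r·3)) → e^(−3r) = (6.16822 − 1)/6.21311 = 0.831825
r = −ln(0.831825)/3 = 0.18413/3

r ≈ 0.0614 per year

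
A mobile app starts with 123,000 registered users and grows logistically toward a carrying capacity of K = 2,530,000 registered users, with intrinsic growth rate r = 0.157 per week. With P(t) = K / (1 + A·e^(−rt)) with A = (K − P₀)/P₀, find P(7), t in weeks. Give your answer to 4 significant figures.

≈ 336,400 registered users

A = (2530000 − 123000)/123000 = 19.56911
P(7) = 2530000 / (1 + 19.56911·e^(−0.157·7)) = 2530000 / (1 + 19.56911·0.333204)
= 2530000 / 7.52051 ≈ 336413.5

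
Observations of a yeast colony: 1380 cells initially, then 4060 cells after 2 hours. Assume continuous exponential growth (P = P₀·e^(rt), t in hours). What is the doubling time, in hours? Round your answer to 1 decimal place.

doubling time ≈ 1.3 hours

r = ln(4060/1380) / 2 = ln(2.94203) / 2 ≈ 0.53955 per hour
doubling time = ln 2 / |r| = 0.69315 / 0.53955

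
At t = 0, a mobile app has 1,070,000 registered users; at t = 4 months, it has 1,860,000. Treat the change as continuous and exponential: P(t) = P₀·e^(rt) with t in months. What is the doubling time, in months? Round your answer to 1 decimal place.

doubling time ≈ 5.0 months

r = ln(1860000/1070000) / 4 = ln(1.73832) / 4 ≈ 0.138229 per month
doubling time = ln 2 / |r| = 0.69315 / 0.138229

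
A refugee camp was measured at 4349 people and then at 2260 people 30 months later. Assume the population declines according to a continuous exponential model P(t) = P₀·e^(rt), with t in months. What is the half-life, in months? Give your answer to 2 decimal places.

half-life ≈ 31.77 months

r = ln(2260/4349) / 30 = ln(0.51966) / 30 ≈ -0.021819 per month
half-life = ln 2 / |r| = 0.69315 / 0.021819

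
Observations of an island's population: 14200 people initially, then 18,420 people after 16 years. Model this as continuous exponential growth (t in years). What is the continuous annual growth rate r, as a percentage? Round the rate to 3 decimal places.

18420 = 14200 · e^(r·16)
e^(16r) = 18420/14200 = 1.29718
r = ln(1.29718) / 16 = 0.2602 / 16

r ≈ 1.626% per year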